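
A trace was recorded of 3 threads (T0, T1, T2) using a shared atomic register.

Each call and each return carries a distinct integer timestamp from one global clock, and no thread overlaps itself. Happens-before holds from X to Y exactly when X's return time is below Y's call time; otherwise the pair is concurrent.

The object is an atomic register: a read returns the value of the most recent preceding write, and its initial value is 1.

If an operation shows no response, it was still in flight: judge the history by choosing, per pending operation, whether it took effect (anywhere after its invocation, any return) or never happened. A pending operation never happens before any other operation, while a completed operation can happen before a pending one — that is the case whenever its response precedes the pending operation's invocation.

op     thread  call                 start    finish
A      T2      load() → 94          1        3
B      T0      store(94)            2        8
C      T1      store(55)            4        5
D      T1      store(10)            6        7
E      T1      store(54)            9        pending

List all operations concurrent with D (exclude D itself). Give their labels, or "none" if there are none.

B

D runs from 6 to 7; window-overlapping ops are concurrent
A [1,3]: before
B [2,8]: concurrent
C [4,5]: before
E [9,…): after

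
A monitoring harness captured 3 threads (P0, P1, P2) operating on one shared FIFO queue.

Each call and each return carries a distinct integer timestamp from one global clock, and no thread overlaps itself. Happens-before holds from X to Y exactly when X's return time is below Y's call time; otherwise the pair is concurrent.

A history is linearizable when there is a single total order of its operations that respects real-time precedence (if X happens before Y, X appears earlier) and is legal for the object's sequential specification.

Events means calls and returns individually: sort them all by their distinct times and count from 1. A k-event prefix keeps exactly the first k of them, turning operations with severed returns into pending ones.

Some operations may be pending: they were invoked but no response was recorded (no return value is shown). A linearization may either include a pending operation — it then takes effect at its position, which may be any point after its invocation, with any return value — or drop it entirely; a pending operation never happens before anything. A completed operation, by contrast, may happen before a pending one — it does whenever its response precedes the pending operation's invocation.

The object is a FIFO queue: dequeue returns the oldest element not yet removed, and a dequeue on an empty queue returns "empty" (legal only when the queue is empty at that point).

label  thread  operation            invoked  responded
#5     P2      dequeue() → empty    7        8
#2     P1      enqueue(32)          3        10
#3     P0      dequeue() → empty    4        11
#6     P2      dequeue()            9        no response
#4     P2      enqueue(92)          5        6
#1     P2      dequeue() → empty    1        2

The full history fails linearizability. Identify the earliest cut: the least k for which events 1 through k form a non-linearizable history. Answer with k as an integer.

one valid order for events 1..10 is #1, #4, #3, #5, #2:
after step 1 (#1 dequeue() → empty): queue <>
after step 2 (#4 enqueue(92)): queue <92>
after step 3 (#3 dequeue() (pending, included)): queue <>
after step 4 (#5 dequeue() → empty): queue <>
after step 5 (#2 enqueue(32)): queue <32>
once event 11 joins (#3's response, time 11), exhaustive search finds no witness
include/drop combinations of the 1 pending operation (#6) were all tried; none helps
e.g. #1, #2, #3, #4, #5 (pending dropped): illegal at step 3, since #3 dequeue() → empty cannot apply there
e.g. #1, #2, #4, #3, #5 (pending dropped): illegal at step 4, since #3 dequeue() → empty cannot apply there

11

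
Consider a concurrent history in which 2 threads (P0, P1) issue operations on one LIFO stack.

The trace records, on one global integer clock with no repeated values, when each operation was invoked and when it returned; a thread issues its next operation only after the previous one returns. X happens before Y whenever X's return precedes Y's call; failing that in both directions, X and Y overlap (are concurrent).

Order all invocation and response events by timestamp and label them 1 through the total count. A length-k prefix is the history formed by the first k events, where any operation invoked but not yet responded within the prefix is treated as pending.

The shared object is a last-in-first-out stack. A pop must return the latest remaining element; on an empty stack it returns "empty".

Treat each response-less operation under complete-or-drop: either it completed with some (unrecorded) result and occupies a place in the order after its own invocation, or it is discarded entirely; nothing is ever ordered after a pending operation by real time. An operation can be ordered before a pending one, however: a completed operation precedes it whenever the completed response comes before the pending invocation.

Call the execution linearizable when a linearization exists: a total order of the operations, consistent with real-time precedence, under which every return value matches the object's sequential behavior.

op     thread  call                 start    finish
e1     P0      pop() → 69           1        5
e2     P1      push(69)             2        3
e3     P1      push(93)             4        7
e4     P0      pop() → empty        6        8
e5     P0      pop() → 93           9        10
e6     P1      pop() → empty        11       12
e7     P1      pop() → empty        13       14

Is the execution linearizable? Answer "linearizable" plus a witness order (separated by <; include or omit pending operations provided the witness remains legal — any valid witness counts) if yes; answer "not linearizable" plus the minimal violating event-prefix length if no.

1. e2 push(69), leaving stack <69>
2. e1 pop() → 69, leaving stack <>
3. e4 pop() → empty, leaving stack <>
4. e3 push(93), leaving stack <93>
5. e5 pop() → 93, leaving stack <>
6. e6 pop() → empty, leaving stack <>
7. e7 pop() → empty, leaving stack <>

linearizable — witness: e2 < e1 < e4 < e3 < e5 < e6 < e7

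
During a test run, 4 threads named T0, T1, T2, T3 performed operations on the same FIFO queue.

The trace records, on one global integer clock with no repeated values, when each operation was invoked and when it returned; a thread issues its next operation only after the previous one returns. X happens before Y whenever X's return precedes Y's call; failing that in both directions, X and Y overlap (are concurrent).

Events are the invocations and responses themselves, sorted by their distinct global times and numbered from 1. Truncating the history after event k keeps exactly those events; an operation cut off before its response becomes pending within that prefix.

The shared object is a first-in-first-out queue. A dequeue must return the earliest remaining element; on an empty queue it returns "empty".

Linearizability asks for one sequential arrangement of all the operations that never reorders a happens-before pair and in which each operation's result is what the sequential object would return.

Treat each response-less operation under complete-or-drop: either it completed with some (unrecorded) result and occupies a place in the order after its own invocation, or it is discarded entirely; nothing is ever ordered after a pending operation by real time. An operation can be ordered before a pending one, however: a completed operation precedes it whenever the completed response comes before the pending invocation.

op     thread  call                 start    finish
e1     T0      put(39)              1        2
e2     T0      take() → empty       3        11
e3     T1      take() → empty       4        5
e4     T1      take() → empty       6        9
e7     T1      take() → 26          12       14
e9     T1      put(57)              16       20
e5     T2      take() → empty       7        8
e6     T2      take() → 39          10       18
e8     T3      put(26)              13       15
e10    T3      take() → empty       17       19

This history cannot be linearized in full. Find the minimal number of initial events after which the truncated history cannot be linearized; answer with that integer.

11

events 1..10 are linearizable; a witness order is e1, e2, e3, e4, e5:
step 1: e1 put(39) — queue <39>
step 2: e2 take() (pending, included) — queue <>
step 3: e3 take() → empty — queue <>
step 4: e4 take() → empty — queue <>
step 5: e5 take() → empty — queue <>
at event 11 (e2's time-11 response) nothing linearizes any more
including or dropping the 1 pending operation (e6) in any combination fails
for example e1, e2, e3, e4, e5 (pending dropped) fails at step 2: e2 take() → empty is not legal there
for example e1, e2, e3, e5, e4 (pending dropped) fails at step 2: e2 take() → empty is not legal there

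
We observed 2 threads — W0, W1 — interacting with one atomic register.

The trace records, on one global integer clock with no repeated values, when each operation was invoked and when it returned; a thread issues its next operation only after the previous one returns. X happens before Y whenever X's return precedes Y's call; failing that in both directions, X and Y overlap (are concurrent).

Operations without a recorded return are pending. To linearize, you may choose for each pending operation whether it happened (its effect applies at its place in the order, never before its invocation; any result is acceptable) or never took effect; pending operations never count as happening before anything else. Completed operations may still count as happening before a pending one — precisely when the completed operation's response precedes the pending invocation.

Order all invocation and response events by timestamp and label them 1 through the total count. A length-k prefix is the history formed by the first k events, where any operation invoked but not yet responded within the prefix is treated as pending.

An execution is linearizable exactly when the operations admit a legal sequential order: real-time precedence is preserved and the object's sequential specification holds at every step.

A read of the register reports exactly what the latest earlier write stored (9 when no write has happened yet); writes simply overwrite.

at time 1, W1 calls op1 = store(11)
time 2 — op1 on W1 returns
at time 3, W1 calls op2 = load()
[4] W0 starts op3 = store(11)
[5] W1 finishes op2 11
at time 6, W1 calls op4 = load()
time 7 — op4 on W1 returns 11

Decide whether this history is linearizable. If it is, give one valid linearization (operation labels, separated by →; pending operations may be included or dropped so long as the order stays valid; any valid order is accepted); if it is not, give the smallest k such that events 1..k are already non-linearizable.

linearizable — witness: op1 → op2 → op3 → op4

after step 1 (op1 store(11)): value 11
after step 2 (op2 load() → 11): value 11
after step 3 (op3 store(11) (pending, included)): value 11
after step 4 (op4 load() → 11): value 11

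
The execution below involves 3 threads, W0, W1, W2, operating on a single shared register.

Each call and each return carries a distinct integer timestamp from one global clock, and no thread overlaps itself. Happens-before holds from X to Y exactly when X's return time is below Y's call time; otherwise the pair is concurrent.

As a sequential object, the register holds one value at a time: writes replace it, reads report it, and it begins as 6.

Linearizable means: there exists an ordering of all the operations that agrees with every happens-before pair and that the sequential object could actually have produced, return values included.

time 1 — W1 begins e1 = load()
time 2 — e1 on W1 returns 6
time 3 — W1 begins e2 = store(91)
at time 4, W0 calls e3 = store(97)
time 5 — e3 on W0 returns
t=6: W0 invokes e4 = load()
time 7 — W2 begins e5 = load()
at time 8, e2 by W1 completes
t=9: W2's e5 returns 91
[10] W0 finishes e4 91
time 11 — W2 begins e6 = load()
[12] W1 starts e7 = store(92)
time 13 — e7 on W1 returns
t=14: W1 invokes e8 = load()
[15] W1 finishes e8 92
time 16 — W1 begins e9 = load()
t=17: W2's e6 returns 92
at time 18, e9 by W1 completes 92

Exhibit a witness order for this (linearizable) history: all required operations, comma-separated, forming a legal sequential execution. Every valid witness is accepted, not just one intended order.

1. e1 load() → 6, leaving value 6
2. e3 store(97), leaving value 97
3. e2 store(91), leaving value 91
4. e4 load() → 91, leaving value 91
5. e5 load() → 91, leaving value 91
6. e7 store(92), leaving value 92
7. e6 load() → 92, leaving value 92
8. e8 load() → 92, leaving value 92
9. e9 load() → 92, leaving value 92

e1, e3, e2, e4, e5, e7, e6, e8, e9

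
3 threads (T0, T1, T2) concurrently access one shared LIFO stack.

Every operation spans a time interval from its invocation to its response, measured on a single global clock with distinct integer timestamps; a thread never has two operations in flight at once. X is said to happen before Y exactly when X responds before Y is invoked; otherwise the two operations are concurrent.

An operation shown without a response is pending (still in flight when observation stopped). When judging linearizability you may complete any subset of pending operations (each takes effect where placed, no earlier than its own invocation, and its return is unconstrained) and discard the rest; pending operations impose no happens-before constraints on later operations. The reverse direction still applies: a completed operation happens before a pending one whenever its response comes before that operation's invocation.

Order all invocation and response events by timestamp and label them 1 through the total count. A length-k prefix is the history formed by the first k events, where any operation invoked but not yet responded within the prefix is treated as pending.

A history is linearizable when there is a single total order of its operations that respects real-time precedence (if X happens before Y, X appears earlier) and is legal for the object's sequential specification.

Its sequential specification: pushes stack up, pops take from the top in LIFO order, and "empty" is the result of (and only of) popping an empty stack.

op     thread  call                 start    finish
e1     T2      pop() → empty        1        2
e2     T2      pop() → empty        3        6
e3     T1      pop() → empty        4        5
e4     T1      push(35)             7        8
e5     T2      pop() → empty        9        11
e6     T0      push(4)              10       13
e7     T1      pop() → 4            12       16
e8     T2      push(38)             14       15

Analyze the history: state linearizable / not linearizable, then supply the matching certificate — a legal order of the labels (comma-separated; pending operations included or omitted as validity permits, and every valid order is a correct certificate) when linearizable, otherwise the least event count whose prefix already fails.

prefix check: 1..10 passes, 1..11 fails once e5's time-11 response joins
every one of the 2 real-time-consistent orders over 5 completed LIFO stack ops fails the sequential spec
every completion of the 1 pending operation (e6) was checked; none linearizes
one such order, e1, e2, e3, e4, e5 (pending dropped), breaks at step 5 where e5 pop() → empty is illegal
one such order, e1, e3, e2, e4, e5 (pending dropped), breaks at step 5 where e5 pop() → empty is illegal

not linearizable — minimal violating prefix: 11 events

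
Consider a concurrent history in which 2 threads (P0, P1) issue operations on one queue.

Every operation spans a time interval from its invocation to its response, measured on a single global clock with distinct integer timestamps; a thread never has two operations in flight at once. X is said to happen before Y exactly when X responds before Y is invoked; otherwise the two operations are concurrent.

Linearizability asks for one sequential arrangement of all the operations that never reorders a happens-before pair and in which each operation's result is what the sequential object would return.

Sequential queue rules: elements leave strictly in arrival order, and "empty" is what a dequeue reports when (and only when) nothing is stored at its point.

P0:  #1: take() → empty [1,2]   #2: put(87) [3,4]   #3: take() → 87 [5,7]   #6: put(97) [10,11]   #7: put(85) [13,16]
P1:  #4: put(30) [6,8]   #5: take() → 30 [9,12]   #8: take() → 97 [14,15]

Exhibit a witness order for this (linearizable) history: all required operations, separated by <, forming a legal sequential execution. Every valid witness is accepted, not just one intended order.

#1 < #2 < #3 < #4 < #5 < #6 < #7 < #8

step 1: #1 take() → empty — queue <>
step 2: #2 put(87) — queue <87>
step 3: #3 take() → 87 — queue <>
step 4: #4 put(30) — queue <30>
step 5: #5 take() → 30 — queue <>
step 6: #6 put(97) — queue <97>
step 7: #7 put(85) — queue <97,85>
step 8: #8 take() → 97 — queue <85>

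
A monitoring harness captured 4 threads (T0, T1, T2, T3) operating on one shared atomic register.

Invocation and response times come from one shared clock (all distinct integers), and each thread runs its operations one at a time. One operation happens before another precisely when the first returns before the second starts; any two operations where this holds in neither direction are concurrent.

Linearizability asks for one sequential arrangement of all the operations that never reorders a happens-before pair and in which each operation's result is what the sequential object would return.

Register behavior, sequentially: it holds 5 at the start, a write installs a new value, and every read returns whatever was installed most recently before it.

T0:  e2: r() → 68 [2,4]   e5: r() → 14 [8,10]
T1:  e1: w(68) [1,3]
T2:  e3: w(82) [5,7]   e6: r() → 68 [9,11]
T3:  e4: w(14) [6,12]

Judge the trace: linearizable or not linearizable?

prefix check: 1..10 passes, 1..11 fails once e6's time-11 response joins
5 completed operations, 4 real-time-consistent orders — every atomic register replay fails
completion choices over the 1 pending operation (e4) were checked; none helps
one such order, e1, e2, e3, e5, e6 (pending dropped), breaks at step 4 where e5 r() → 14 is illegal
one such order, e1, e2, e3, e6, e5 (pending dropped), breaks at step 4 where e6 r() → 68 is illegal

not linearizable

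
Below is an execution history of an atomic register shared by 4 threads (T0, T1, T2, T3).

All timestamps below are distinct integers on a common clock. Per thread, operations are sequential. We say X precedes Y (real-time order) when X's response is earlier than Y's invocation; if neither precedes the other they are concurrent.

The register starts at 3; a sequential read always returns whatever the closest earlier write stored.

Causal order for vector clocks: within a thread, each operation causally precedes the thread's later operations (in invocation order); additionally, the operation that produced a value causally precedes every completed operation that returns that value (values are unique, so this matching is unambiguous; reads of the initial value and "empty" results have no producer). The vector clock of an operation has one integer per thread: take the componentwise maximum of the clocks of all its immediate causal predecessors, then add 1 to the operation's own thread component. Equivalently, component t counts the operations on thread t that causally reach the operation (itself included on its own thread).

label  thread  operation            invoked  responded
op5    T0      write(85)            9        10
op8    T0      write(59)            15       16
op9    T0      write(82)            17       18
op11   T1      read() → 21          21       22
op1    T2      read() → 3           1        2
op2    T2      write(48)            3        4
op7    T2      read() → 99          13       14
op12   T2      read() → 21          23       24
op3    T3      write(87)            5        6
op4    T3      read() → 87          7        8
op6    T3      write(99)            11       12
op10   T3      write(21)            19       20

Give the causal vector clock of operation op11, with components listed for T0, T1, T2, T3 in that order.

op3 (invocation 5): nothing precedes it; T3's component alone gives (0, 0, 0, 1)
op1 (invocation 1): nothing precedes it; T2's component alone gives (0, 0, 1, 0)
op5 (invocation 9): nothing precedes it; T0's component alone gives (1, 0, 0, 0)
invoked at 7, op4 merges VC(op3)=(0, 0, 0, 1) and bumps T3's slot → (0, 0, 0, 2)
invoked at 3, op2 merges VC(op1)=(0, 0, 1, 0) and bumps T2's slot → (0, 0, 2, 0)
invoked at 15, op8 merges VC(op5)=(1, 0, 0, 0) and bumps T0's slot → (2, 0, 0, 0)
invoked at 11, op6 merges VC(op4)=(0, 0, 0, 2) and bumps T3's slot → (0, 0, 0, 3)
invoked at 17, op9 merges VC(op8)=(2, 0, 0, 0) and bumps T0's slot → (3, 0, 0, 0)
invoked at 19, op10 merges VC(op6)=(0, 0, 0, 3) and bumps T3's slot → (0, 0, 0, 4)
invoked at 21, op11 merges VC(op10)=(0, 0, 0, 4) and bumps T1's slot → (0, 1, 0, 4)
invoked at 13, op7 merges VC(op2)=(0, 0, 2, 0), VC(op6)=(0, 0, 0, 3) and bumps T2's slot → (0, 0, 3, 3)
invoked at 23, op12 merges VC(op7)=(0, 0, 3, 3), VC(op10)=(0, 0, 0, 4) and bumps T2's slot → (0, 0, 4, 4)
target: VC(op11) = (0, 1, 0, 4)

(0, 1, 0, 4)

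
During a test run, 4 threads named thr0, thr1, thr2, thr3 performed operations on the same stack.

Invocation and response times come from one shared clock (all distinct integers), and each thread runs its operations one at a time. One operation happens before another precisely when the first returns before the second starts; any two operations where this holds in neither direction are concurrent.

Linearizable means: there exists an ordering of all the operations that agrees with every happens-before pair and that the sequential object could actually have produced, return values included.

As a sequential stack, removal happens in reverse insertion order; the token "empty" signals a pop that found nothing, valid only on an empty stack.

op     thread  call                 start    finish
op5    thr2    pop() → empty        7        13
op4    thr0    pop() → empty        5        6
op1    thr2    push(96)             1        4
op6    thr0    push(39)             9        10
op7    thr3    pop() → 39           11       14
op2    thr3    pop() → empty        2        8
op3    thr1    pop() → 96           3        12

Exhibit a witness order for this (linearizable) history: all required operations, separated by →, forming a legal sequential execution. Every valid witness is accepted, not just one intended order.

op1 → op3 → op2 → op4 → op5 → op6 → op7

step 1: op1 push(96) — stack <96>
step 2: op3 pop() → 96 — stack <>
step 3: op2 pop() → empty — stack <>
step 4: op4 pop() → empty — stack <>
step 5: op5 pop() → empty — stack <>
step 6: op6 push(39) — stack <39>
step 7: op7 pop() → 39 — stack <>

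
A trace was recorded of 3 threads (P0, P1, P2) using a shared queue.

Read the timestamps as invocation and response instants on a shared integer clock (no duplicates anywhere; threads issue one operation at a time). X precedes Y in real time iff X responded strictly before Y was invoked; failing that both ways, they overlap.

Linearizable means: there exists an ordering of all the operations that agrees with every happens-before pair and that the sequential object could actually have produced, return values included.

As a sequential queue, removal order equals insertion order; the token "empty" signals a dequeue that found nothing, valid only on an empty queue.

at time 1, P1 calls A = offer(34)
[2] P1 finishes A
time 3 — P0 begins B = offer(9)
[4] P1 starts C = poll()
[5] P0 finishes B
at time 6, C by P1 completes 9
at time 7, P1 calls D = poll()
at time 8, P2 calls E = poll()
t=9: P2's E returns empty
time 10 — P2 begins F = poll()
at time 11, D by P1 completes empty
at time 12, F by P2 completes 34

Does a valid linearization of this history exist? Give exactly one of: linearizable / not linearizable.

not linearizable

prefix check: 1..5 passes, 1..6 fails once C's time-6 response joins
real-time-consistent orders of the 3 completed operations: 2 — all fail the queue replay
e.g. A, B, C: illegal at step 3, since C poll() → 9 cannot apply there
e.g. A, C, B: illegal at step 2, since C poll() → 9 cannot apply there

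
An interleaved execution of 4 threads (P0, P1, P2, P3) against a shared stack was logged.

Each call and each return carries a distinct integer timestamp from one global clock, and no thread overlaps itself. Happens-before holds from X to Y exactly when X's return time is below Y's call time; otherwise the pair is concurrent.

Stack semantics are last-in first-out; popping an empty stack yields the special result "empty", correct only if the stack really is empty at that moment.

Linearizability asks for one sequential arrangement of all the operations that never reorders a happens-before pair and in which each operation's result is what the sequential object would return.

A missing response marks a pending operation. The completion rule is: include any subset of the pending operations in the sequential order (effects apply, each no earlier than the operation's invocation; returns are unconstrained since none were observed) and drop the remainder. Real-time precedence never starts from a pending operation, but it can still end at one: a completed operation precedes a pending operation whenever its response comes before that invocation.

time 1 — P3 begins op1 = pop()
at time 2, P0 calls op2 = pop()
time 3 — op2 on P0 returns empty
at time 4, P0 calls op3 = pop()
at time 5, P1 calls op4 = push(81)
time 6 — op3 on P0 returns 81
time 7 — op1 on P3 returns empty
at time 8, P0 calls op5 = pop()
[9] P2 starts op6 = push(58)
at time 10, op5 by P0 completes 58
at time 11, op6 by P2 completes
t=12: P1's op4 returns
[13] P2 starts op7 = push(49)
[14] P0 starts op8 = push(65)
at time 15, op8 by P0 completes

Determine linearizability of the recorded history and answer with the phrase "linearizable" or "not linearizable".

linearizable

witness order: op1, op2, op4, op3, op6, op5, op7, op8
step 1: op1 pop() → empty — stack <>
step 2: op2 pop() → empty — stack <>
step 3: op4 push(81) — stack <81>
step 4: op3 pop() → 81 — stack <>
step 5: op6 push(58) — stack <58>
step 6: op5 pop() → 58 — stack <>
step 7: op7 push(49) (pending, included) — stack <49>
step 8: op8 push(65) — stack <49,65>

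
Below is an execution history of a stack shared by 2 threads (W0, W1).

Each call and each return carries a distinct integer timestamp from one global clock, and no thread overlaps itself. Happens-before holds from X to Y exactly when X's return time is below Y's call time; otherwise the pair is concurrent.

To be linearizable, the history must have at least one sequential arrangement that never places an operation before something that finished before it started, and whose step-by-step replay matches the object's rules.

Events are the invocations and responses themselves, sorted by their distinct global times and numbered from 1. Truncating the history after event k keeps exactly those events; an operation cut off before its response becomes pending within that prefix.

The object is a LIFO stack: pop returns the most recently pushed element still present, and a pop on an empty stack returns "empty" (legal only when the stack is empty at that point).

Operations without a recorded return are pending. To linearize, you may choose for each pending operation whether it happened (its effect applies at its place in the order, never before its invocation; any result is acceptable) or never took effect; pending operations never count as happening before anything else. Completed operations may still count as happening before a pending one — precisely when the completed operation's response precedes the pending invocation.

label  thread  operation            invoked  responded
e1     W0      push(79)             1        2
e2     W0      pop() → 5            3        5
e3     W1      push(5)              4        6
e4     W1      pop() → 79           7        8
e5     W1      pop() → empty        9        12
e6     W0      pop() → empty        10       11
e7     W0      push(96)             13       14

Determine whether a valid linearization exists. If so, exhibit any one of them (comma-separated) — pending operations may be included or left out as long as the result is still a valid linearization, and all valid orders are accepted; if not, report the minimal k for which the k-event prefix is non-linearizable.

after step 1 (e1 push(79)): stack <79>
after step 2 (e3 push(5)): stack <79,5>
after step 3 (e2 pop() → 5): stack <79>
after step 4 (e4 pop() → 79): stack <>
after step 5 (e5 pop() → empty): stack <>
after step 6 (e6 pop() → empty): stack <>
after step 7 (e7 push(96)): stack <96>

linearizable — witness: e1, e3, e2, e4, e5, e6, e7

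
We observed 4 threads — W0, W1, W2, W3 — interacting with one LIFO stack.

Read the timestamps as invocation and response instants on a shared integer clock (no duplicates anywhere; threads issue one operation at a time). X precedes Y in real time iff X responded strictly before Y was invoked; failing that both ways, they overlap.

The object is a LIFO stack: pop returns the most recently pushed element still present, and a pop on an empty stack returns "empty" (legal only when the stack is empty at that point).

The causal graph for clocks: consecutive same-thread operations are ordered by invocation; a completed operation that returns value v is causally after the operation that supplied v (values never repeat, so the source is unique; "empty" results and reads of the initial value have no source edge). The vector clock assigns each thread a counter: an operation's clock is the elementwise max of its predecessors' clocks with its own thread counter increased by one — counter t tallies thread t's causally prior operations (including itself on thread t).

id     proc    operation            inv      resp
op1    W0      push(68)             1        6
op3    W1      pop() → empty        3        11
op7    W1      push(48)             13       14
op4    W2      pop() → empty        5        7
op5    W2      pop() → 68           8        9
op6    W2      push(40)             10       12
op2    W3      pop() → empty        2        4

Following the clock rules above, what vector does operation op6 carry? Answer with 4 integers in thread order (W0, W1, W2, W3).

op2, invoked 2, has no incoming edges; only W3's bump applies → (0, 0, 0, 1)
op4, invoked 5, has no incoming edges; only W2's bump applies → (0, 0, 1, 0)
op3, invoked 3, has no incoming edges; only W1's bump applies → (0, 1, 0, 0)
op1, invoked 1, has no incoming edges; only W0's bump applies → (1, 0, 0, 0)
invoked at 13, op7 merges VC(op3)=(0, 1, 0, 0) and bumps W1's slot → (0, 2, 0, 0)
invoked at 8, op5 merges VC(op1)=(1, 0, 0, 0), VC(op4)=(0, 0, 1, 0) and bumps W2's slot → (1, 0, 2, 0)
invoked at 10, op6 merges VC(op5)=(1, 0, 2, 0) and bumps W2's slot → (1, 0, 3, 0)
target: VC(op6) = (1, 0, 3, 0)

(1, 0, 3, 0)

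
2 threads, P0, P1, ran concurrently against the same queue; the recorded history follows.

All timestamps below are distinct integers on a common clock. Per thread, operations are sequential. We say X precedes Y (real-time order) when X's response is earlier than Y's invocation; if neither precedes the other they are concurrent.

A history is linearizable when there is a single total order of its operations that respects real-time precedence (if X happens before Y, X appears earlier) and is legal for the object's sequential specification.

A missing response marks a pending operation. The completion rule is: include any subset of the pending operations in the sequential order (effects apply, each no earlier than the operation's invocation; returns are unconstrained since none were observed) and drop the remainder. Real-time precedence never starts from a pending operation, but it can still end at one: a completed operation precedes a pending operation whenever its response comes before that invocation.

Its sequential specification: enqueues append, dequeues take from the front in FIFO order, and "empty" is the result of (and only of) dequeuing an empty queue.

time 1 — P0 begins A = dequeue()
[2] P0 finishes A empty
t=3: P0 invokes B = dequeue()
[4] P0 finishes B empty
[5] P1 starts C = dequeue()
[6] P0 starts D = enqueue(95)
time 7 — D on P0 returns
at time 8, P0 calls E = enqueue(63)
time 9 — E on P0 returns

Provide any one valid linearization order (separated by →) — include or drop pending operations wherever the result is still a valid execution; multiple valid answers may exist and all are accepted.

1. A dequeue() → empty, leaving queue <>
2. B dequeue() → empty, leaving queue <>
3. C dequeue() (pending, included), leaving queue <>
4. D enqueue(95), leaving queue <95>
5. E enqueue(63), leaving queue <95,63>

A → B → C → D → E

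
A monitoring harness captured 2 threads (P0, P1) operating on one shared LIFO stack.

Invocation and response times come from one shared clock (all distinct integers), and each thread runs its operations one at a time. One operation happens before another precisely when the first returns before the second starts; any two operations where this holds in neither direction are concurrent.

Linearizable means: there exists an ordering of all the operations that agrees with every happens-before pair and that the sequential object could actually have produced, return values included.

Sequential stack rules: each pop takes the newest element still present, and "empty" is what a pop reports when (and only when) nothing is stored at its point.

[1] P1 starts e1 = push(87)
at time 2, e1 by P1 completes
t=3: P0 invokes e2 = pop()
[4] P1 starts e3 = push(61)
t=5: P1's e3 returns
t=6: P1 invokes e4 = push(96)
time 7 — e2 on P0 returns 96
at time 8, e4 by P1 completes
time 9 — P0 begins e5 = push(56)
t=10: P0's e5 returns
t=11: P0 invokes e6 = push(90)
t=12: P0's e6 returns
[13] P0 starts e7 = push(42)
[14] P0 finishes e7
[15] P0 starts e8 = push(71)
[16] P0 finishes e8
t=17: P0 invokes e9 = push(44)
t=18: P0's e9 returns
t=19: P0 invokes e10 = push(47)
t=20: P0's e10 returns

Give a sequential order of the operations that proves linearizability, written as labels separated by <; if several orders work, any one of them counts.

e1 < e3 < e4 < e2 < e5 < e6 < e7 < e8 < e9 < e10

after step 1 (e1 push(87)): stack <87>
after step 2 (e3 push(61)): stack <87,61>
after step 3 (e4 push(96)): stack <87,61,96>
after step 4 (e2 pop() → 96): stack <87,61>
after step 5 (e5 push(56)): stack <87,61,56>
after step 6 (e6 push(90)): stack <87,61,56,90>
after step 7 (e7 push(42)): stack <87,61,56,90,42>
after step 8 (e8 push(71)): stack <87,61,56,90,42,71>
after step 9 (e9 push(44)): stack <87,61,56,90,42,71,44>
after step 10 (e10 push(47)): stack <87,61,56,90,42,71,44,47>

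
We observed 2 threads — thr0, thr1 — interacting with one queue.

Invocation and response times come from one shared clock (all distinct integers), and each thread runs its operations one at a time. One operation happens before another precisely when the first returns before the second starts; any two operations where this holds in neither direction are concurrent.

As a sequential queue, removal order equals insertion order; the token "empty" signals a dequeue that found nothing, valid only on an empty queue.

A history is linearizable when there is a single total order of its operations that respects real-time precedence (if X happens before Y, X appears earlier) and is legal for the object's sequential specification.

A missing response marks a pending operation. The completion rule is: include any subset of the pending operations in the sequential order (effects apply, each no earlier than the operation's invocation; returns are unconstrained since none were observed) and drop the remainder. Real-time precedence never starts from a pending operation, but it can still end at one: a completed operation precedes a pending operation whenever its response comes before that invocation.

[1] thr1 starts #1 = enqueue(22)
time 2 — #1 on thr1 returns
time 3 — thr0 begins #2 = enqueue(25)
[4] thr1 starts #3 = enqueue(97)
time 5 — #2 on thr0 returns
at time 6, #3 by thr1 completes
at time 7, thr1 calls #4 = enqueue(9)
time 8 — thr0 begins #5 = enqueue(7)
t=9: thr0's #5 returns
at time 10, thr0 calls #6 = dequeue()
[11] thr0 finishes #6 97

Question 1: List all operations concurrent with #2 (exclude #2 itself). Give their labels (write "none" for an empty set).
#3

#2 spans [3,5]: anything still running between times 3 and 5 counts as concurrent
#1 [1,2]: before
#3 [4,6]: concurrent
#4 [7,…): after
#5 [8,9]: after
#6 [10,11]: after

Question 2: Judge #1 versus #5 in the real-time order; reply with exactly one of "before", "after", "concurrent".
before

#1 spans [1,2], #5 spans [8,9]
resp(#1)=2 < inv(#5)=8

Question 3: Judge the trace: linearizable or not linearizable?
not linearizable

the violation lands at event 11, #6's response at time 11: events 1..10 linearize, events 1..11 do not
every one of the 2 real-time-consistent orders over 5 completed queue ops fails the sequential spec
including or dropping the 1 pending operation (#4) in any combination fails
for example #1, #2, #3, #5, #6 (pending dropped) fails at step 5: #6 dequeue() → 97 is not legal there
for example #1, #3, #2, #5, #6 (pending dropped) fails at step 5: #6 dequeue() → 97 is not legal there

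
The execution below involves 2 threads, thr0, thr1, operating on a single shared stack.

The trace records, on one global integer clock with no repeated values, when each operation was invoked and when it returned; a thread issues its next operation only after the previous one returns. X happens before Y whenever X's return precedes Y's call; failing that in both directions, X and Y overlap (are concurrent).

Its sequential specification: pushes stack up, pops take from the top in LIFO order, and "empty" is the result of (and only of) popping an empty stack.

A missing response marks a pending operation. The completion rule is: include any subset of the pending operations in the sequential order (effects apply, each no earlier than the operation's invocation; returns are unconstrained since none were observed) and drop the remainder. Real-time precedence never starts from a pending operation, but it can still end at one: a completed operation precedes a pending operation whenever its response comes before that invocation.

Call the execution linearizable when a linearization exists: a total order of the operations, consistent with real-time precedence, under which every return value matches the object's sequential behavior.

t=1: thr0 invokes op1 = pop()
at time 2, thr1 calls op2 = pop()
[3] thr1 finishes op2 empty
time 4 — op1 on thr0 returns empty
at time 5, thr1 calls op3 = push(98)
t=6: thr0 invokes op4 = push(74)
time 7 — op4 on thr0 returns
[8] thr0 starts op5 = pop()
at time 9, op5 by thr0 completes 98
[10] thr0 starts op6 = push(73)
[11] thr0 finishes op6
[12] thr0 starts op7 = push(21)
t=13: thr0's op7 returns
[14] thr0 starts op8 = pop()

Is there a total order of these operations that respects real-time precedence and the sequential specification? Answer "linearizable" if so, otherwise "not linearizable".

witness order: op1, op2, op4, op3, op5, op6, op7
after step 1 (op1 pop() → empty): stack <>
after step 2 (op2 pop() → empty): stack <>
after step 3 (op4 push(74)): stack <74>
after step 4 (op3 push(98) (pending, included)): stack <74,98>
after step 5 (op5 pop() → 98): stack <74>
after step 6 (op6 push(73)): stack <74,73>
after step 7 (op7 push(21)): stack <74,73,21>

linearizable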